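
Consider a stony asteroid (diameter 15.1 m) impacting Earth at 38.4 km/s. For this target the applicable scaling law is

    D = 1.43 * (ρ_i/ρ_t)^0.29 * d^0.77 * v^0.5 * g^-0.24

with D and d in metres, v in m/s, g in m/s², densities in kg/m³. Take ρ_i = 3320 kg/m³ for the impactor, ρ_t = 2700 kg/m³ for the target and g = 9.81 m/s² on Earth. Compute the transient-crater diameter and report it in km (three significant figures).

In SI units: v = 38400 m/s.
(ρ_i/ρ_t)^0.29 = (3320/2700)^0.29 = 1.062
d^0.77 = 15.1^0.77 = 8.087
v^0.5 = 38400^0.5 = 196.0
g^-0.24 = 9.81^-0.24 = 0.5781
D = 1.43 × 1.062 × 8.087 × 196.0 × 0.5781 = 1392 m
   = 1.392 km

D ≈ 1.39 km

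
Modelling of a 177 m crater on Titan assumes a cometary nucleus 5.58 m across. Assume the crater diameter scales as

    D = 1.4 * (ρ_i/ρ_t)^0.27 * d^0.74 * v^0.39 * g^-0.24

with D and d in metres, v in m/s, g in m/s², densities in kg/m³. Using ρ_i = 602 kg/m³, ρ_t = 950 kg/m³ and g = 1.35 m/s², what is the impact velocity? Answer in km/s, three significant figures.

v ≈ 15.5 km/s

Rearranging for v: v = [D / (1.4 · (602/950)^0.27 · 5.58^0.74 · 1.35^-0.24)]^(1/0.39).
(602/950)^0.27 = 0.8841
5.58^0.74 = 3.569
1.35^-0.24 = 0.9305
Denominator = 1.4 × 0.8841 × 3.569 × 0.9305 = 4.110
D / 4.110 = 177 / 4.110 = 43.07
v = 43.07^(1/0.39) = 43.07^2.5641 = 15495 m/s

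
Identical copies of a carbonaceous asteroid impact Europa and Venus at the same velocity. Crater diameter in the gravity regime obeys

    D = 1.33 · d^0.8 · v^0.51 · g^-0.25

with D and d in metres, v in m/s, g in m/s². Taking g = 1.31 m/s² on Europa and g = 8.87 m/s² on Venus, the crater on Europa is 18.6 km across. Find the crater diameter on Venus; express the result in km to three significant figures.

All impactor-dependent factors cancel in the ratio, leaving D_Venus/D_Europa = (g_Venus/g_Europa)^-0.25.
(8.87/1.31)^-0.25 = 6.771^-0.25 = 0.6199
D_Venus = 0.6199 × 18.6 km = 11.5 km

D ≈ 11.5 km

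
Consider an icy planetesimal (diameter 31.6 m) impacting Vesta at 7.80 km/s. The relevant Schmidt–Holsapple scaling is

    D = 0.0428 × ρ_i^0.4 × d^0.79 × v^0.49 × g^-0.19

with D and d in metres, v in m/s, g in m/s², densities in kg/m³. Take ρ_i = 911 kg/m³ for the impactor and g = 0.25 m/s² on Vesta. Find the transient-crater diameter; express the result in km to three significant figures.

In SI units: v = 7800 m/s.
ρ_i^0.4 = 911^0.4 = 15.27
d^0.79 = 31.6^0.79 = 15.30
v^0.49 = 7800^0.49 = 80.75
g^-0.19 = 0.25^-0.19 = 1.301
D = 0.0428 × 15.27 × 15.30 × 80.75 × 1.301 = 1050 m
   = 1.050 km

D ≈ 1.05 km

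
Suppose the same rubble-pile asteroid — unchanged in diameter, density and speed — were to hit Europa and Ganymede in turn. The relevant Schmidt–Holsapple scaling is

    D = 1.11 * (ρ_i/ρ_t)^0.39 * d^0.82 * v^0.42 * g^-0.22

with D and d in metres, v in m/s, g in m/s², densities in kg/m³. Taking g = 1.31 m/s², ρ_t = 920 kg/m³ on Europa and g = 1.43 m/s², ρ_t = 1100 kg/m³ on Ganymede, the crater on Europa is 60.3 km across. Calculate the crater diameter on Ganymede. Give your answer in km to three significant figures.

The impactor-only factors (d, v, ρ_i) cancel in the ratio, leaving D_Ganymede/D_Europa = (g_Ganymede/g_Europa)^-0.22 · (ρ_t,Europa/ρ_t,Ganymede)^0.39.
(1.43/1.31)^-0.22 = 1.092^-0.22 = 0.9808
(920/1100)^0.39 = 0.8364^0.39 = 0.9327
Ratio = 0.9808 × 0.9327 = 0.9148
D_Ganymede = 0.9148 × 60.3 km = 55.2 km

D ≈ 55.2 km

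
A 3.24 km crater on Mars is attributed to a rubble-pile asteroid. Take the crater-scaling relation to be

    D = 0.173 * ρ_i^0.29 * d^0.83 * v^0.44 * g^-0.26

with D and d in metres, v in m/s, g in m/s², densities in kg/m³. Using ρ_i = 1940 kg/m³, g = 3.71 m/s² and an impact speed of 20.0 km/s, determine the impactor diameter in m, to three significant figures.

d ≈ 78.9 m

Rearranging for d: d = [D / (0.173 · 1940^0.29 · 20000^0.44 · 3.71^-0.26)]^(1/0.83).
D = 3240 m.
1940^0.29 = 8.984
20000^0.44 = 78.06
3.71^-0.26 = 0.7112
Denominator = 0.173 × 8.984 × 78.06 × 0.7112 = 86.29
D / 86.29 = 3240 / 86.29 = 37.55
d = 37.55^(1/0.83) = 37.55^1.2048 = 78.90 m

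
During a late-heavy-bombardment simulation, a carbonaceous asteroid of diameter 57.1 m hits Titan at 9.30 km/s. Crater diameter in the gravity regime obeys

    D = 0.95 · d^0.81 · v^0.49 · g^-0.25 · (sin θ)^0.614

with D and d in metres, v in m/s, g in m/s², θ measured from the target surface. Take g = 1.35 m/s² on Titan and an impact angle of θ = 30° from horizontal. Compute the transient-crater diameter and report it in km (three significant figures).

In SI units: v = 9300 m/s.
d^0.81 = 57.1^0.81 = 26.48
v^0.49 = 9300^0.49 = 88.01
g^-0.25 = 1.35^-0.25 = 0.9277
(sin 30°)^0.614 = 0.5000^0.614 = 0.6534
D = 0.95 × 26.48 × 88.01 × 0.9277 × 0.6534 = 1342 m
   = 1.342 km

D ≈ 1.34 km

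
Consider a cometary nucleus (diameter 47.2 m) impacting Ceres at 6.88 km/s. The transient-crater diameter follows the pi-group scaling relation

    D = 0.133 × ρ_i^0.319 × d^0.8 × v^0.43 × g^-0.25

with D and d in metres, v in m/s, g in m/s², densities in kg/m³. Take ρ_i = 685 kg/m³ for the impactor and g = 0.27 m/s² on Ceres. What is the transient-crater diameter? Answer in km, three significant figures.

D ≈ 1.45 km

In SI units: v = 6880 m/s.
ρ_i^0.319 = 685^0.319 = 8.028
d^0.8 = 47.2^0.8 = 21.84
v^0.43 = 6880^0.43 = 44.69
g^-0.25 = 0.27^-0.25 = 1.387
D = 0.133 × 8.028 × 21.84 × 44.69 × 1.387 = 1445 m
   = 1.445 km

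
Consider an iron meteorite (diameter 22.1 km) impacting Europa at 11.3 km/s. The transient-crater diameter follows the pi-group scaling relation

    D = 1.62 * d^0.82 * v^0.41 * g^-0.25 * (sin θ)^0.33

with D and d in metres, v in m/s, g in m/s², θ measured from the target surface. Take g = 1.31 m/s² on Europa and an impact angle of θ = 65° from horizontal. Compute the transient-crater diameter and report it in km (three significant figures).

D ≈ 246 km

In SI units: d = 22100 m, v = 11300 m/s.
d^0.82 = 22100^0.82 = 3651
v^0.41 = 11300^0.41 = 45.89
g^-0.25 = 1.31^-0.25 = 0.9347
(sin 65°)^0.33 = 0.9063^0.33 = 0.9681
D = 1.62 × 3651 × 45.89 × 0.9347 × 0.9681 = 2.456 × 10^5 m
   = 245.6 km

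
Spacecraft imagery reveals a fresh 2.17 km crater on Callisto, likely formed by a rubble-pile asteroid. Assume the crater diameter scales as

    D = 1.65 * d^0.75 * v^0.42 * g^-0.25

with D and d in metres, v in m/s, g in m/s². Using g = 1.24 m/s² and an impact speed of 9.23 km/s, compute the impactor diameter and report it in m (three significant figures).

Rearranging for d: d = [D / (1.65 · 9230^0.42 · 1.24^-0.25)]^(1/0.75).
D = 2170 m.
9230^0.42 = 46.28
1.24^-0.25 = 0.9476
Denominator = 1.65 × 46.28 × 0.9476 = 72.36
D / 72.36 = 2170 / 72.36 = 29.99
d = 29.99^(1/0.75) = 29.99^1.3333 = 93.16 m

d ≈ 93.2 m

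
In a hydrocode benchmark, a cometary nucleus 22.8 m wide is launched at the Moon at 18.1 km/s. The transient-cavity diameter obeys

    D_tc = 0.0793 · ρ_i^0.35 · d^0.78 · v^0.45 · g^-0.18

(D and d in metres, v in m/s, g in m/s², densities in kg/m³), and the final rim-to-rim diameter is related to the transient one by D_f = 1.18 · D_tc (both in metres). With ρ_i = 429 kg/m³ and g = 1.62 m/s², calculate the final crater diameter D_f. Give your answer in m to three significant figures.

v = 18100 m/s.
ρ_i^0.35 = 429^0.35 = 8.344
d^0.78 = 22.8^0.78 = 11.46
v^0.45 = 18100^0.45 = 82.41
g^-0.18 = 1.62^-0.18 = 0.9168
D_tc = 0.0793 × 8.344 × 11.46 × 82.41 × 0.9168 = 572.9 m
D_f = 1.18 × 572.9 = 676.0 m

D_f ≈ 676 m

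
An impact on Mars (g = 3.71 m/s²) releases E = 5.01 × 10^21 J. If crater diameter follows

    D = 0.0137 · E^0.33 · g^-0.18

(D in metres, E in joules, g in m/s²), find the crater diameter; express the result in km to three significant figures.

D ≈ 157 km

E^0.33 = (5.01 × 10^21)^0.33 = 1.449 × 10^7
g^-0.18 = 3.71^-0.18 = 0.7898
D = 0.0137 × 1.449 × 10^7 × 0.7898 = 1.568 × 10^5 m
   = 156.8 km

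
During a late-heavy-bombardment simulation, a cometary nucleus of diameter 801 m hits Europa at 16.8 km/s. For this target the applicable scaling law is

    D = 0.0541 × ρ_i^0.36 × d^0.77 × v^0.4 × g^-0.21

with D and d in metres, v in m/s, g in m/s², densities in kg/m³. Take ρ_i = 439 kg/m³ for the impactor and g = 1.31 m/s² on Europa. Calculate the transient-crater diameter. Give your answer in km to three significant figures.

D ≈ 3.85 km

In SI units: v = 16800 m/s.
ρ_i^0.36 = 439^0.36 = 8.939
d^0.77 = 801^0.77 = 172.1
v^0.4 = 16800^0.4 = 48.99
g^-0.21 = 1.31^-0.21 = 0.9449
D = 0.0541 × 8.939 × 172.1 × 48.99 × 0.9449 = 3853 m
   = 3.853 km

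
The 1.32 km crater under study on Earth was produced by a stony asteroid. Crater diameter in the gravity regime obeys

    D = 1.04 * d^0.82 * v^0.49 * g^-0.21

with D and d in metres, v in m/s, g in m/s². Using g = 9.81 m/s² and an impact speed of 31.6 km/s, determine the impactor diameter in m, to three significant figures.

Rearranging for d: d = [D / (1.04 · 31600^0.49 · 9.81^-0.21)]^(1/0.82).
D = 1320 m.
31600^0.49 = 160.3
9.81^-0.21 = 0.6191
Denominator = 1.04 × 160.3 × 0.6191 = 103.2
D / 103.2 = 1320 / 103.2 = 12.79
d = 12.79^(1/0.82) = 12.79^1.2195 = 22.38 m

d ≈ 22.4 m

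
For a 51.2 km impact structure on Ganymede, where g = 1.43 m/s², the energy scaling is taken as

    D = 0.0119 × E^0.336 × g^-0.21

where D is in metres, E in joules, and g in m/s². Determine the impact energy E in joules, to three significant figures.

E ≈ 6.92 × 10^19 J

Rearranging: E = [D / (0.0119 · g^-0.21)]^(1/0.336).
D = 51200 m.
g^-0.21 = 1.43^-0.21 = 0.9276
D / (0.0119 × 0.9276) = 51200 / (0.01104) = 4.638 × 10^6
E = (4.638 × 10^6)^2.9762 = 6.924 × 10^19 J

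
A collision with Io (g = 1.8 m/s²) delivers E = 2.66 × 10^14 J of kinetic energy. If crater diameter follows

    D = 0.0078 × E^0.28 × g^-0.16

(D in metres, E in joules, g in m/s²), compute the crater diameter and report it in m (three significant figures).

D ≈ 77.7 m

E^0.28 = (2.66 × 10^14)^0.28 = 1.094 × 10^4
g^-0.16 = 1.8^-0.16 = 0.9102
D = 0.0078 × 1.094 × 10^4 × 0.9102 = 77.67 m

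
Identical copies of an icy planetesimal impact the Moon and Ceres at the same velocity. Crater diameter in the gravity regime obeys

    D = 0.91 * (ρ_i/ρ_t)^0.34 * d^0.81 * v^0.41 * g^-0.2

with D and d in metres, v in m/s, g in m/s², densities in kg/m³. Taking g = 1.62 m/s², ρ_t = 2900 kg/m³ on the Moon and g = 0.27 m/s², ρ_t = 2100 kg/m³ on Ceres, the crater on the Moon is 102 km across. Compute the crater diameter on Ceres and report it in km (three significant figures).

D ≈ 163 km

The impactor-only factors (d, v, ρ_i) cancel in the ratio, leaving D_Ceres/D_Moon = (g_Ceres/g_Moon)^-0.2 · (ρ_t,Moon/ρ_t,Ceres)^0.34.
(0.27/1.62)^-0.2 = 0.1667^-0.2 = 1.431
(2900/2100)^0.34 = 1.381^0.34 = 1.116
Ratio = 1.431 × 1.116 = 1.597
D_Ceres = 1.597 × 102 km = 163 km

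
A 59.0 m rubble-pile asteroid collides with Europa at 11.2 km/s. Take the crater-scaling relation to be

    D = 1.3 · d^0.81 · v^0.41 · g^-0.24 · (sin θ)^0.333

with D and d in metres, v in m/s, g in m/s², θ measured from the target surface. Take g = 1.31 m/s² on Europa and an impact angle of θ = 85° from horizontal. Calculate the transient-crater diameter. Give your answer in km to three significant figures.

D ≈ 1.51 km

In SI units: v = 11200 m/s.
d^0.81 = 59^0.81 = 27.19
v^0.41 = 11200^0.41 = 45.73
g^-0.24 = 1.31^-0.24 = 0.9372
(sin 85°)^0.333 = 0.9962^0.333 = 0.9987
D = 1.3 × 27.19 × 45.73 × 0.9372 × 0.9987 = 1513 m
   = 1.513 km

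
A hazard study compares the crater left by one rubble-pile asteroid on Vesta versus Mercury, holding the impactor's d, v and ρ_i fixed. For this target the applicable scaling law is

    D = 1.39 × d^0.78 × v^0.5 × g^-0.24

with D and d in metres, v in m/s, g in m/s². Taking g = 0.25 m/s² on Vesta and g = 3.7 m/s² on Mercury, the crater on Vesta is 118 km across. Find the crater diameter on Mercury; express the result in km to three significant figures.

All impactor-dependent factors cancel in the ratio, leaving D_Mercury/D_Vesta = (g_Mercury/g_Vesta)^-0.24.
(3.7/0.25)^-0.24 = 14.80^-0.24 = 0.5238
D_Mercury = 0.5238 × 118 km = 61.8 km

D ≈ 61.8 km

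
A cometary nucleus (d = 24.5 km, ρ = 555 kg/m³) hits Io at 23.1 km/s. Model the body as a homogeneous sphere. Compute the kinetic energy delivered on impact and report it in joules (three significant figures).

E ≈ 1.14 × 10^24 J

d = 24500 m; v = 23100 m/s.
Mass m = (π/6) ρ d³ = (π/6) × 555 × (24500)³ = 4.274 × 10^15 kg
E = ½ m v² = 0.5 × 4.274 × 10^15 × (23100)² = 1.140 × 10^24 J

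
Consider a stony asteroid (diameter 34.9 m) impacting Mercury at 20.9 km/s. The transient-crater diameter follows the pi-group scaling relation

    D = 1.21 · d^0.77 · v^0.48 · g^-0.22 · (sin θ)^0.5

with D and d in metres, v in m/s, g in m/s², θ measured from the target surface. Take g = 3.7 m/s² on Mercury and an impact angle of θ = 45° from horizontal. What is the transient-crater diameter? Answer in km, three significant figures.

D ≈ 1.39 km

In SI units: v = 20900 m/s.
d^0.77 = 34.9^0.77 = 15.42
v^0.48 = 20900^0.48 = 118.5
g^-0.22 = 3.7^-0.22 = 0.7499
(sin 45°)^0.5 = 0.7071^0.5 = 0.8409
D = 1.21 × 15.42 × 118.5 × 0.7499 × 0.8409 = 1394 m
   = 1.394 km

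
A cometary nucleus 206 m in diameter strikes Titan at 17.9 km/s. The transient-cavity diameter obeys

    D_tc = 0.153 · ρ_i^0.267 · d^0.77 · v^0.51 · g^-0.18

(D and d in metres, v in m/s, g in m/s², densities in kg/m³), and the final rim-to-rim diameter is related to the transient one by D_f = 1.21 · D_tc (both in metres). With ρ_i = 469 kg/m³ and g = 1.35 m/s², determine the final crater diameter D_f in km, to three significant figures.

v = 17900 m/s.
ρ_i^0.267 = 469^0.267 = 5.167
d^0.77 = 206^0.77 = 60.49
v^0.51 = 17900^0.51 = 147.6
g^-0.18 = 1.35^-0.18 = 0.9474
D_tc = 0.153 × 5.167 × 60.49 × 147.6 × 0.9474 = 6687 m
D_f = 1.21 × 6687 = 8091 m
     = 8.091 km

D_f ≈ 8.09 km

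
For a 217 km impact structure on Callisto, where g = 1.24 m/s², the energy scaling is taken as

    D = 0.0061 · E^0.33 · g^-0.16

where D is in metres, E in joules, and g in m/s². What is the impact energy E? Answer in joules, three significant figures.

E ≈ 8.46 × 10^22 J

Rearranging: E = [D / (0.0061 · g^-0.16)]^(1/0.33).
D = 217000 m.
g^-0.16 = 1.24^-0.16 = 0.9662
D / (0.0061 × 0.9662) = 217000 / (5.894 × 10^-3) = 3.682 × 10^7
E = (3.682 × 10^7)^3.0303 = 8.463 × 10^22 J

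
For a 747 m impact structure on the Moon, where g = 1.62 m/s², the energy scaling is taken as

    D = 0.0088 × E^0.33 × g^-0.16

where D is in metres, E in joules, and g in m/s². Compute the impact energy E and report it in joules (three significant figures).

E ≈ 1.09 × 10^15 J

Rearranging: E = [D / (0.0088 · g^-0.16)]^(1/0.33).
g^-0.16 = 1.62^-0.16 = 0.9257
D / (0.0088 × 0.9257) = 747 / (8.146 × 10^-3) = 9.170 × 10^4
E = (9.170 × 10^4)^3.0303 = 1.090 × 10^15 J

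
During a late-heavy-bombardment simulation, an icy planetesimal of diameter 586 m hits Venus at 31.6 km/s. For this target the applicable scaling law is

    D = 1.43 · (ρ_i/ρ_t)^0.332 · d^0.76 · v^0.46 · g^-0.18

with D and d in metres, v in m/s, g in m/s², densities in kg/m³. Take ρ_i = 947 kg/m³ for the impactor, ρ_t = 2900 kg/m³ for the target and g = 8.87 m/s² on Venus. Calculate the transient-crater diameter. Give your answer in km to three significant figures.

In SI units: v = 31600 m/s.
(ρ_i/ρ_t)^0.332 = (947/2900)^0.332 = 0.6897
d^0.76 = 586^0.76 = 126.9
v^0.46 = 31600^0.46 = 117.5
g^-0.18 = 8.87^-0.18 = 0.6751
D = 1.43 × 0.6897 × 126.9 × 117.5 × 0.6751 = 9928 m
   = 9.928 km

D ≈ 9.93 km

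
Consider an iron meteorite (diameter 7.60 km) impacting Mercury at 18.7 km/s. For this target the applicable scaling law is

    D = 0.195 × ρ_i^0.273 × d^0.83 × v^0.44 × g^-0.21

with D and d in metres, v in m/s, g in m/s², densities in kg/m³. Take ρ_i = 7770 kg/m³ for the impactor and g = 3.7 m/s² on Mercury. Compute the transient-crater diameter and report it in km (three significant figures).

In SI units: d = 7600 m, v = 18700 m/s.
ρ_i^0.273 = 7770^0.273 = 11.54
d^0.83 = 7600^0.83 = 1664
v^0.44 = 18700^0.44 = 75.79
g^-0.21 = 3.7^-0.21 = 0.7598
D = 0.195 × 11.54 × 1664 × 75.79 × 0.7598 = 2.156 × 10^5 m
   = 215.6 km

D ≈ 216 km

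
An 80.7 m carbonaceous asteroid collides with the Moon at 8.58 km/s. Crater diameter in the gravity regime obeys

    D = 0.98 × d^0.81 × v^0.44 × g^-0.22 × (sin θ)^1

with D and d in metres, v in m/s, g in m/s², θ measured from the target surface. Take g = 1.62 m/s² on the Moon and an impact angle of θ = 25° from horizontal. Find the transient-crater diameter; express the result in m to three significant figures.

D ≈ 702 m

In SI units: v = 8580 m/s.
d^0.81 = 80.7^0.81 = 35.04
v^0.44 = 8580^0.44 = 53.79
g^-0.22 = 1.62^-0.22 = 0.8993
(sin 25°)^1 = 0.4226^1 = 0.4226
D = 0.98 × 35.04 × 53.79 × 0.8993 × 0.4226 = 702.0 m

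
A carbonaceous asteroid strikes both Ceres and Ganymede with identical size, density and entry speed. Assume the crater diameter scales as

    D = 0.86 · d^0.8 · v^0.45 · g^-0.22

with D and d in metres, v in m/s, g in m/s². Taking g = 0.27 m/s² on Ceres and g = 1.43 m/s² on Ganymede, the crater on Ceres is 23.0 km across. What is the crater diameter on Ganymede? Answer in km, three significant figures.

All impactor-dependent factors cancel in the ratio, leaving D_Ganymede/D_Ceres = (g_Ganymede/g_Ceres)^-0.22.
(1.43/0.27)^-0.22 = 5.296^-0.22 = 0.6930
D_Ganymede = 0.6930 × 23.0 km = 15.9 km

D ≈ 15.9 km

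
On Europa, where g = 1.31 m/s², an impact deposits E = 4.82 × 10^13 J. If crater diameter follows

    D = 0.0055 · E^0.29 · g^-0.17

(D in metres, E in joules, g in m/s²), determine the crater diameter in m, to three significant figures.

D ≈ 48.8 m

E^0.29 = (4.82 × 10^13)^0.29 = 9.291 × 10^3
g^-0.17 = 1.31^-0.17 = 0.9551
D = 0.0055 × 9.291 × 10^3 × 0.9551 = 48.81 m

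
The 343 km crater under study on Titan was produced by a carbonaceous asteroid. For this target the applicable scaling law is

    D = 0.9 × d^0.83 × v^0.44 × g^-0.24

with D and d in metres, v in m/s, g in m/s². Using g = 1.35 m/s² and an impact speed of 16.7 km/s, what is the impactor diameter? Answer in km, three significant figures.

d ≈ 33.4 km

Rearranging for d: d = [D / (0.9 · 16700^0.44 · 1.35^-0.24)]^(1/0.83).
D = 343000 m.
16700^0.44 = 72.11
1.35^-0.24 = 0.9305
Denominator = 0.9 × 72.11 × 0.9305 = 60.39
D / 60.39 = 343000 / 60.39 = 5680
d = 5680^(1/0.83) = 5680^1.2048 = 33361 m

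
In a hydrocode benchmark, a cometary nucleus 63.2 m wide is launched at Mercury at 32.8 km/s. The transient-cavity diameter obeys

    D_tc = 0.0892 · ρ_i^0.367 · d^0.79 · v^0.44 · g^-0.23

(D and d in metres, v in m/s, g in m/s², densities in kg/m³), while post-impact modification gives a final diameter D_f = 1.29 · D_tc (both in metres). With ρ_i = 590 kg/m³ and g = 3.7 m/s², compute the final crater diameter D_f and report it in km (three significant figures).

v = 32800 m/s.
ρ_i^0.367 = 590^0.367 = 10.40
d^0.79 = 63.2^0.79 = 26.46
v^0.44 = 32800^0.44 = 97.05
g^-0.23 = 3.7^-0.23 = 0.7401
D_tc = 0.0892 × 10.40 × 26.46 × 97.05 × 0.7401 = 1763 m
D_f = 1.29 × 1763 = 2274 m
     = 2.274 km

D_f ≈ 2.27 km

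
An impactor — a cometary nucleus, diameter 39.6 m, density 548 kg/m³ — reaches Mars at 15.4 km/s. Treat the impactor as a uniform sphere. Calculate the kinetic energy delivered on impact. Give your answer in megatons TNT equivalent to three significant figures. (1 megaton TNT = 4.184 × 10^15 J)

v = 15400 m/s.
Mass m = (π/6) ρ d³ = (π/6) × 548 × (39.6)³ = 1.782 × 10^7 kg
E = ½ m v² = 0.5 × 1.782 × 10^7 × (15400)² = 2.113 × 10^15 J
   = 2.113 × 10^15 / 4.184×10^15 = 0.5050 Mt

E ≈ 0.505 Mt TNT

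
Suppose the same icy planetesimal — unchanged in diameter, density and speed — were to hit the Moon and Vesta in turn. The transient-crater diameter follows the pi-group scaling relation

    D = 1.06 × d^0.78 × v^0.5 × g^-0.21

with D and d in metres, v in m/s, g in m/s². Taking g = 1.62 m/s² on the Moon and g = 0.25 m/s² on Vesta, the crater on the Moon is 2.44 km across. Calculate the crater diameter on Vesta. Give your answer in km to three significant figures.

All impactor-dependent factors cancel in the ratio, leaving D_Vesta/D_Moon = (g_Vesta/g_Moon)^-0.21.
(0.25/1.62)^-0.21 = 0.1543^-0.21 = 1.481
D_Vesta = 1.481 × 2.44 km = 3.61 km

D ≈ 3.61 km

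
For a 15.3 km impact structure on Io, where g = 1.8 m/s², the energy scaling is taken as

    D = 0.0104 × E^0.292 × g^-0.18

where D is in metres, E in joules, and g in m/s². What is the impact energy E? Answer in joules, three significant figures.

E ≈ 1.90 × 10^21 J

Rearranging: E = [D / (0.0104 · g^-0.18)]^(1/0.292).
D = 15300 m.
g^-0.18 = 1.8^-0.18 = 0.8996
D / (0.0104 × 0.8996) = 15300 / (9.356 × 10^-3) = 1.635 × 10^6
E = (1.635 × 10^6)^3.4247 = 1.903 × 10^21 J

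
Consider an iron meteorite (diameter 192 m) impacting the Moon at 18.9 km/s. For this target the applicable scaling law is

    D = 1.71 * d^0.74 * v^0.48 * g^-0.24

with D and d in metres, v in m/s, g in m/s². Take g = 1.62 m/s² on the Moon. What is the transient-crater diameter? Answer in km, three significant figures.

D ≈ 8.42 km

In SI units: v = 18900 m/s.
d^0.74 = 192^0.74 = 48.94
v^0.48 = 18900^0.48 = 112.9
g^-0.24 = 1.62^-0.24 = 0.8907
D = 1.71 × 48.94 × 112.9 × 0.8907 = 8416 m
   = 8.416 km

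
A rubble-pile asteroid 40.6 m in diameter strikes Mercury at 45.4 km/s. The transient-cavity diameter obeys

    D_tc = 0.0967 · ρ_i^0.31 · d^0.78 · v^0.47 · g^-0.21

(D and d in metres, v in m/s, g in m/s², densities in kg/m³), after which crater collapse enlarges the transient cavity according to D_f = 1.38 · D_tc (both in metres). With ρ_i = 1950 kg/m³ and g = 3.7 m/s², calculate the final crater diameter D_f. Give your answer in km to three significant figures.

D_f ≈ 2.95 km

v = 45400 m/s.
ρ_i^0.31 = 1950^0.31 = 10.47
d^0.78 = 40.6^0.78 = 17.97
v^0.47 = 45400^0.47 = 154.5
g^-0.21 = 3.7^-0.21 = 0.7598
D_tc = 0.0967 × 10.47 × 17.97 × 154.5 × 0.7598 = 2136 m
D_f = 1.38 × 2136 = 2948 m
     = 2.948 km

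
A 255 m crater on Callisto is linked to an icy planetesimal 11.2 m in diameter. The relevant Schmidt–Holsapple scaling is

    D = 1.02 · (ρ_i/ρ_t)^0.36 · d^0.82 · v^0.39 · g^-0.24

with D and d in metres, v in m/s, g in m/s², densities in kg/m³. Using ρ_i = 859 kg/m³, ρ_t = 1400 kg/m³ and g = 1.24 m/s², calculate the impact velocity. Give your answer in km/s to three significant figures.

Rearranging for v: v = [D / (1.02 · (859/1400)^0.36 · 11.2^0.82 · 1.24^-0.24)]^(1/0.39).
(859/1400)^0.36 = 0.8387
11.2^0.82 = 7.250
1.24^-0.24 = 0.9497
Denominator = 1.02 × 0.8387 × 7.250 × 0.9497 = 5.890
D / 5.890 = 255 / 5.890 = 43.29
v = 43.29^(1/0.39) = 43.29^2.5641 = 15699 m/s

v ≈ 15.7 km/s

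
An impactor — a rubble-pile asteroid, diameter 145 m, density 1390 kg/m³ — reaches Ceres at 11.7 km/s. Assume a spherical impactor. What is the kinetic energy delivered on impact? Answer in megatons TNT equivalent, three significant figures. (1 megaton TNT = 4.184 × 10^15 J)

v = 11700 m/s.
Mass m = (π/6) ρ d³ = (π/6) × 1390 × (145)³ = 2.219 × 10^9 kg
E = ½ m v² = 0.5 × 2.219 × 10^9 × (11700)² = 1.519 × 10^17 J
   = 1.519 × 10^17 / 4.184×10^15 = 36.30 Mt

E ≈ 36.3 Mt TNT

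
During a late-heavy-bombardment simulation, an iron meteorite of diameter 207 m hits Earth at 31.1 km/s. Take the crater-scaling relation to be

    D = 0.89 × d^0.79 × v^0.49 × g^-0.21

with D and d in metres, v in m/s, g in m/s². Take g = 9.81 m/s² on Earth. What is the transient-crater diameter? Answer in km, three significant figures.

In SI units: v = 31100 m/s.
d^0.79 = 207^0.79 = 67.55
v^0.49 = 31100^0.49 = 159.0
g^-0.21 = 9.81^-0.21 = 0.6191
D = 0.89 × 67.55 × 159.0 × 0.6191 = 5918 m
   = 5.918 km

D ≈ 5.92 km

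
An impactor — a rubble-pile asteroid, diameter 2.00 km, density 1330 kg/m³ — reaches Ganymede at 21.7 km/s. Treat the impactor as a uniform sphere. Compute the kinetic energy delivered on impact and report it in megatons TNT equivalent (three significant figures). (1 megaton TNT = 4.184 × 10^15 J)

d = 2000 m; v = 21700 m/s.
Mass m = (π/6) ρ d³ = (π/6) × 1330 × (2000)³ = 5.571 × 10^12 kg
E = ½ m v² = 0.5 × 5.571 × 10^12 × (21700)² = 1.312 × 10^21 J
   = 1.312 × 10^21 / 4.184×10^15 = 3.136 × 10^5 Mt

E ≈ 3.14 × 10^5 Mt TNT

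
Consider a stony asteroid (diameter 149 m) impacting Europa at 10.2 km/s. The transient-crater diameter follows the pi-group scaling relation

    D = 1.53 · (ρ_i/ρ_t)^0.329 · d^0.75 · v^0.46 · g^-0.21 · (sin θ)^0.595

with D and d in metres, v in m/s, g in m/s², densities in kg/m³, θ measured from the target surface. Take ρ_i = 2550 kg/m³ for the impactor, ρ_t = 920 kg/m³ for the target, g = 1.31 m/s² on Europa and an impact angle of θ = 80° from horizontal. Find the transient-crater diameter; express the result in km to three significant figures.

D ≈ 5.97 km

In SI units: v = 10200 m/s.
(ρ_i/ρ_t)^0.329 = (2550/920)^0.329 = 1.399
d^0.75 = 149^0.75 = 42.65
v^0.46 = 10200^0.46 = 69.82
g^-0.21 = 1.31^-0.21 = 0.9449
(sin 80°)^0.595 = 0.9848^0.595 = 0.9909
D = 1.53 × 1.399 × 42.65 × 69.82 × 0.9449 × 0.9909 = 5968 m
   = 5.968 km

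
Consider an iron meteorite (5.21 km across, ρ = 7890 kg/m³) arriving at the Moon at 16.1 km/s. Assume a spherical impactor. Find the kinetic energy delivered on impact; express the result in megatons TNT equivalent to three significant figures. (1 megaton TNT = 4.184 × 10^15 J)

d = 5210 m; v = 16100 m/s.
Mass m = (π/6) ρ d³ = (π/6) × 7890 × (5210)³ = 5.842 × 10^14 kg
E = ½ m v² = 0.5 × 5.842 × 10^14 × (16100)² = 7.572 × 10^22 J
   = 7.572 × 10^22 / 4.184×10^15 = 1.810 × 10^7 Mt

E ≈ 1.81 × 10^7 Mt TNT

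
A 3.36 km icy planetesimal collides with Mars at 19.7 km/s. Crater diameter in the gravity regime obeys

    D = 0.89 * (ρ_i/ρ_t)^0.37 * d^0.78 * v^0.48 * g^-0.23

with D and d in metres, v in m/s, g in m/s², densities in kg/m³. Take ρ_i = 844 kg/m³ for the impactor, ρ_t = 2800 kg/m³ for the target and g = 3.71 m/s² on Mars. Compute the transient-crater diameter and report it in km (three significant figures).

In SI units: d = 3360 m, v = 19700 m/s.
(ρ_i/ρ_t)^0.37 = (844/2800)^0.37 = 0.6417
d^0.78 = 3360^0.78 = 563.0
v^0.48 = 19700^0.48 = 115.2
g^-0.23 = 3.71^-0.23 = 0.7397
D = 0.89 × 0.6417 × 563.0 × 115.2 × 0.7397 = 27399 m
   = 27.40 km

D ≈ 27.4 km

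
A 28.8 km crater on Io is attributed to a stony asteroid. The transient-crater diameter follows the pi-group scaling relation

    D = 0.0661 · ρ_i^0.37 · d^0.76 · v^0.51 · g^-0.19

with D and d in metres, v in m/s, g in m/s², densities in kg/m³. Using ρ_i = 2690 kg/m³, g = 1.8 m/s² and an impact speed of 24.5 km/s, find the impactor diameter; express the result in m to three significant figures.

d ≈ 739 m

Rearranging for d: d = [D / (0.0661 · 2690^0.37 · 24500^0.51 · 1.8^-0.19)]^(1/0.76).
D = 28800 m.
2690^0.37 = 18.58
24500^0.51 = 173.2
1.8^-0.19 = 0.8943
Denominator = 0.0661 × 18.58 × 173.2 × 0.8943 = 190.2
D / 190.2 = 28800 / 190.2 = 151.4
d = 151.4^(1/0.76) = 151.4^1.3158 = 738.9 m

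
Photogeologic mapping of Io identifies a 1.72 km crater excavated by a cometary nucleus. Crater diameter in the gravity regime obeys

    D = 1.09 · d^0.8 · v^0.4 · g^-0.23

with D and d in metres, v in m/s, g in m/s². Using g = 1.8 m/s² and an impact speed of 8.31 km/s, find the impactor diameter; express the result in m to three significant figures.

d ≈ 129 m

Rearranging for d: d = [D / (1.09 · 8310^0.4 · 1.8^-0.23)]^(1/0.8).
D = 1720 m.
8310^0.4 = 36.97
1.8^-0.23 = 0.8735
Denominator = 1.09 × 36.97 × 0.8735 = 35.20
D / 35.20 = 1720 / 35.20 = 48.86
d = 48.86^(1/0.8) = 48.86^1.25 = 129.2 m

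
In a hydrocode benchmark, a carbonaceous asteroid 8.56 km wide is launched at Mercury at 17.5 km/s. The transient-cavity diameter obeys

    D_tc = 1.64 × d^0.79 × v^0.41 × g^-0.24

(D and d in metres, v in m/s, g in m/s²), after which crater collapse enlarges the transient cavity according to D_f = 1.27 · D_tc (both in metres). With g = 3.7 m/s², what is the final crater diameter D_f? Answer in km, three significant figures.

In SI: d = 8560 m, v = 17500 m/s.
d^0.79 = 8560^0.79 = 1278
v^0.41 = 17500^0.41 = 54.91
g^-0.24 = 3.7^-0.24 = 0.7305
D_tc = 1.64 × 1278 × 54.91 × 0.7305 = 84070 m
D_f = 1.27 × 84070 = 1.068 × 10^5 m
     = 106.8 km

D_f ≈ 107 km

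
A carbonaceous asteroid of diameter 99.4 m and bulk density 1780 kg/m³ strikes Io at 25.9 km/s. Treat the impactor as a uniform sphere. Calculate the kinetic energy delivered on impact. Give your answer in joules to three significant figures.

v = 25900 m/s.
Mass m = (π/6) ρ d³ = (π/6) × 1780 × (99.4)³ = 9.153 × 10^8 kg
E = ½ m v² = 0.5 × 9.153 × 10^8 × (25900)² = 3.070 × 10^17 J

E ≈ 3.07 × 10^17 J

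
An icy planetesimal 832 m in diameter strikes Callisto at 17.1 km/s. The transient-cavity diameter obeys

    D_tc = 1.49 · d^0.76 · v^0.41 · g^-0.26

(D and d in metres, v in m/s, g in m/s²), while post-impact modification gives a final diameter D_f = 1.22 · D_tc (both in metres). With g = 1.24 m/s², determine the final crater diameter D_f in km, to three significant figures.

v = 17100 m/s.
d^0.76 = 832^0.76 = 165.7
v^0.41 = 17100^0.41 = 54.39
g^-0.26 = 1.24^-0.26 = 0.9456
D_tc = 1.49 × 165.7 × 54.39 × 0.9456 = 12700 m
D_f = 1.22 × 12700 = 15494 m
     = 15.49 km

D_f ≈ 15.5 km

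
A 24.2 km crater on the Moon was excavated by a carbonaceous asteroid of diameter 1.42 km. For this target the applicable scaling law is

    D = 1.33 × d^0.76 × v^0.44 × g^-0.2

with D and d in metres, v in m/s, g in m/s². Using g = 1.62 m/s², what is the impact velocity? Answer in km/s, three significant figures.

v ≈ 21.5 km/s

Rearranging for v: v = [D / (1.33 · 1420^0.76 · 1.62^-0.2)]^(1/0.44).
D = 24200 m.
1420^0.76 = 248.7
1.62^-0.2 = 0.9080
Denominator = 1.33 × 248.7 × 0.9080 = 300.3
D / 300.3 = 24200 / 300.3 = 80.59
v = 80.59^(1/0.44) = 80.59^2.2727 = 21498 m/s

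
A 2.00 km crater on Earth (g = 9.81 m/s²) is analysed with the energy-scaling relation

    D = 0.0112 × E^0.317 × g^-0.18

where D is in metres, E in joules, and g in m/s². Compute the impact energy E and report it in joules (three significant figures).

E ≈ 1.35 × 10^17 J

Rearranging: E = [D / (0.0112 · g^-0.18)]^(1/0.317).
D = 2000 m.
g^-0.18 = 9.81^-0.18 = 0.6630
D / (0.0112 × 0.6630) = 2000 / (7.426 × 10^-3) = 2.693 × 10^5
E = (2.693 × 10^5)^3.1546 = 1.350 × 10^17 J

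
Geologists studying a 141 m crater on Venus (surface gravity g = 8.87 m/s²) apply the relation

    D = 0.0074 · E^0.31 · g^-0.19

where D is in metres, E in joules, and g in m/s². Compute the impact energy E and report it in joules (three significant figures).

Rearranging: E = [D / (0.0074 · g^-0.19)]^(1/0.31).
g^-0.19 = 8.87^-0.19 = 0.6605
D / (0.0074 × 0.6605) = 141 / (4.888 × 10^-3) = 2.885 × 10^4
E = (2.885 × 10^4)^3.2258 = 2.441 × 10^14 J

E ≈ 2.44 × 10^14 J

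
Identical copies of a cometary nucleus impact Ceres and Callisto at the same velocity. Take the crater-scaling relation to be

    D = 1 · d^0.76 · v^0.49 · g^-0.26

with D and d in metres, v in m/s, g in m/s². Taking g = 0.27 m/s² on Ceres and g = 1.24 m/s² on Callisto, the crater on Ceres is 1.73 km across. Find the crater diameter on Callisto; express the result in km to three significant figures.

All impactor-dependent factors cancel in the ratio, leaving D_Callisto/D_Ceres = (g_Callisto/g_Ceres)^-0.26.
(1.24/0.27)^-0.26 = 4.593^-0.26 = 0.6728
D_Callisto = 0.6728 × 1.73 km = 1.16 km

D ≈ 1.16 km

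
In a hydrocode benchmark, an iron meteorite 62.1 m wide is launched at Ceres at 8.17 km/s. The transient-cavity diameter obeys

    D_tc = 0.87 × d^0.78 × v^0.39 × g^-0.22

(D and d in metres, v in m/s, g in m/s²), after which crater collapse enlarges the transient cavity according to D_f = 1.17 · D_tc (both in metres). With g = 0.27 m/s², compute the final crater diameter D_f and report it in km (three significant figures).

v = 8170 m/s.
d^0.78 = 62.1^0.78 = 25.04
v^0.39 = 8170^0.39 = 33.56
g^-0.22 = 0.27^-0.22 = 1.334
D_tc = 0.87 × 25.04 × 33.56 × 1.334 = 975.3 m
D_f = 1.17 × 975.3 = 1141 m
     = 1.141 km

D_f ≈ 1.14 km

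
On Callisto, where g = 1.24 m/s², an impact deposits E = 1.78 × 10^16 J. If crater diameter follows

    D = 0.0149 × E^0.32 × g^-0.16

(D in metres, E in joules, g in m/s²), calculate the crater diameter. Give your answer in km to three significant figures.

E^0.32 = (1.78 × 10^16)^0.32 = 1.585 × 10^5
g^-0.16 = 1.24^-0.16 = 0.9662
D = 0.0149 × 1.585 × 10^5 × 0.9662 = 2282 m
   = 2.282 km

D ≈ 2.28 km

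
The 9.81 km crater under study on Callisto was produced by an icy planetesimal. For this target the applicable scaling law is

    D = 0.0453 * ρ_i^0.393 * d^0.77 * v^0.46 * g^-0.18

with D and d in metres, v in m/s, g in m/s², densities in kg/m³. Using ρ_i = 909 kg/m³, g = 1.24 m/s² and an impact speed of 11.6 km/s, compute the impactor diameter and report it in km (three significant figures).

Rearranging for d: d = [D / (0.0453 · 909^0.393 · 11600^0.46 · 1.24^-0.18)]^(1/0.77).
D = 9810 m.
909^0.393 = 14.55
11600^0.46 = 74.07
1.24^-0.18 = 0.9620
Denominator = 0.0453 × 14.55 × 74.07 × 0.9620 = 46.97
D / 46.97 = 9810 / 46.97 = 208.9
d = 208.9^(1/0.77) = 208.9^1.2987 = 1030 m

d ≈ 1.03 km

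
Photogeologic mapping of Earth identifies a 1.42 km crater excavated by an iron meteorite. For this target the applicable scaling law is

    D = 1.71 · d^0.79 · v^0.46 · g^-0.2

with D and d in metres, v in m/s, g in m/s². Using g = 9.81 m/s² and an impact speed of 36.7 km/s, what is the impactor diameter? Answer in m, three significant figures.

d ≈ 19.4 m

Rearranging for d: d = [D / (1.71 · 36700^0.46 · 9.81^-0.2)]^(1/0.79).
D = 1420 m.
36700^0.46 = 125.8
9.81^-0.2 = 0.6334
Denominator = 1.71 × 125.8 × 0.6334 = 136.3
D / 136.3 = 1420 / 136.3 = 10.42
d = 10.42^(1/0.79) = 10.42^1.2658 = 19.43 m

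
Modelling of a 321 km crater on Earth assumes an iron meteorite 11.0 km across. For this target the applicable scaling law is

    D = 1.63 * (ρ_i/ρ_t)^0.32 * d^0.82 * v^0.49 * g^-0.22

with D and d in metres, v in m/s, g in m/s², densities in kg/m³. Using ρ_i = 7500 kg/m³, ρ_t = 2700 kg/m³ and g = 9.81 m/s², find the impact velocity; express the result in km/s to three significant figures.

Rearranging for v: v = [D / (1.63 · (7500/2700)^0.32 · 11000^0.82 · 9.81^-0.22)]^(1/0.49).
D = 321000 m.
(7500/2700)^0.32 = 1.387
11000^0.82 = 2060
9.81^-0.22 = 0.6051
Denominator = 1.63 × 1.387 × 2060 × 0.6051 = 2818
D / 2818 = 321000 / 2818 = 113.9
v = 113.9^(1/0.49) = 113.9^2.0408 = 15738 m/s

v ≈ 15.7 km/s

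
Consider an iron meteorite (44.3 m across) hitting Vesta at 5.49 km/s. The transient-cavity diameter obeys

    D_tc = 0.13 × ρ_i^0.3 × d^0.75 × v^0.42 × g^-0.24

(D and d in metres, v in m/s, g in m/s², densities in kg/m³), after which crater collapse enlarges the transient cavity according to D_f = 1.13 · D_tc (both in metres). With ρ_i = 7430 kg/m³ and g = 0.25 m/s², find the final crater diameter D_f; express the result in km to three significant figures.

v = 5490 m/s.
ρ_i^0.3 = 7430^0.3 = 14.50
d^0.75 = 44.3^0.75 = 17.17
v^0.42 = 5490^0.42 = 37.21
g^-0.24 = 0.25^-0.24 = 1.395
D_tc = 0.13 × 14.50 × 17.17 × 37.21 × 1.395 = 1680 m
D_f = 1.13 × 1680 = 1898 m
     = 1.898 km

D_f ≈ 1.90 km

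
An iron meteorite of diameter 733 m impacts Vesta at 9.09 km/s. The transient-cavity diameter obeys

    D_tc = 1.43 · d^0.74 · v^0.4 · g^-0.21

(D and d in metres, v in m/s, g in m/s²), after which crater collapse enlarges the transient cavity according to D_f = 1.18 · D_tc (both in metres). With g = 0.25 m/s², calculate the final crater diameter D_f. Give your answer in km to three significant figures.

D_f ≈ 11.4 km

v = 9090 m/s.
d^0.74 = 733^0.74 = 131.9
v^0.4 = 9090^0.4 = 38.32
g^-0.21 = 0.25^-0.21 = 1.338
D_tc = 1.43 × 131.9 × 38.32 × 1.338 = 9671 m
D_f = 1.18 × 9671 = 11412 m
     = 11.41 km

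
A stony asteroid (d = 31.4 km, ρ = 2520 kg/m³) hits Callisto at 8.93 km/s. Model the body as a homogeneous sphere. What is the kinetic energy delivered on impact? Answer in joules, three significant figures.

d = 31400 m; v = 8930 m/s.
Mass m = (π/6) ρ d³ = (π/6) × 2520 × (31400)³ = 4.085 × 10^16 kg
E = ½ m v² = 0.5 × 4.085 × 10^16 × (8930)² = 1.629 × 10^24 J

E ≈ 1.63 × 10^24 J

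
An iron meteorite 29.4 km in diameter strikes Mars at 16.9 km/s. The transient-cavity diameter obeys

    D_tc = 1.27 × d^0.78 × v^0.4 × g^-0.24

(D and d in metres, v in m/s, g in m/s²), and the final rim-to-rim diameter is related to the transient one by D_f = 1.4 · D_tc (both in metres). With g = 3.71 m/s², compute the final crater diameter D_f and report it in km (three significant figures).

D_f ≈ 195 km

In SI: d = 29400 m, v = 16900 m/s.
d^0.78 = 29400^0.78 = 3057
v^0.4 = 16900^0.4 = 49.11
g^-0.24 = 3.71^-0.24 = 0.7300
D_tc = 1.27 × 3057 × 49.11 × 0.7300 = 1.392 × 10^5 m
D_f = 1.4 × 1.392 × 10^5 = 1.949 × 10^5 m
     = 194.9 km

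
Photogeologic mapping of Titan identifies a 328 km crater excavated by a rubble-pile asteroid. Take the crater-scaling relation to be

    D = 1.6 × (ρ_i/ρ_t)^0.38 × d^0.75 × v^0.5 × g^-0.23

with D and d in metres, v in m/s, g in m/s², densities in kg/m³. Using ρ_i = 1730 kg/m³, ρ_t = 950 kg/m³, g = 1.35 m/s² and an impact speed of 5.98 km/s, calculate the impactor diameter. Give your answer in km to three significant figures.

d ≈ 29.7 km

Rearranging for d: d = [D / (1.6 · (1730/950)^0.38 · 5980^0.5 · 1.35^-0.23)]^(1/0.75).
D = 328000 m.
(1730/950)^0.38 = 1.256
5980^0.5 = 77.33
1.35^-0.23 = 0.9333
Denominator = 1.6 × 1.256 × 77.33 × 0.9333 = 145.0
D / 145.0 = 328000 / 145.0 = 2262
d = 2262^(1/0.75) = 2262^1.3333 = 29686 m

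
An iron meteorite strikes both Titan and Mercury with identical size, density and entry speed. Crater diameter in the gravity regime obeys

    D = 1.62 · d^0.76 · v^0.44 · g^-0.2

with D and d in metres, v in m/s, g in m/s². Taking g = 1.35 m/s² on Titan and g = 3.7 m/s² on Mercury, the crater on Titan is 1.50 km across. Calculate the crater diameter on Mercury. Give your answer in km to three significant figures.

D ≈ 1.23 km

All impactor-dependent factors cancel in the ratio, leaving D_Mercury/D_Titan = (g_Mercury/g_Titan)^-0.2.
(3.7/1.35)^-0.2 = 2.741^-0.2 = 0.8174
D_Mercury = 0.8174 × 1.50 km = 1.23 km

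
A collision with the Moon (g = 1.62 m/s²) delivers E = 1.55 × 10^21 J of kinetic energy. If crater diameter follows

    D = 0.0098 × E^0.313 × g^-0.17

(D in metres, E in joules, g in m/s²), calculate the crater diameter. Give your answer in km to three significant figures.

D ≈ 38.7 km

E^0.313 = (1.55 × 10^21)^0.313 = 4.291 × 10^6
g^-0.17 = 1.62^-0.17 = 0.9213
D = 0.0098 × 4.291 × 10^6 × 0.9213 = 38742 m
   = 38.74 km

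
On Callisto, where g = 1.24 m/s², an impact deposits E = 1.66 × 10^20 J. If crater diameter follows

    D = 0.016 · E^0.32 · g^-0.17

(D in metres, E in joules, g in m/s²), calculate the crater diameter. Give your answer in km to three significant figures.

E^0.32 = (1.66 × 10^20)^0.32 = 2.954 × 10^6
g^-0.17 = 1.24^-0.17 = 0.9641
D = 0.016 × 2.954 × 10^6 × 0.9641 = 45567 m
   = 45.57 km

D ≈ 45.6 km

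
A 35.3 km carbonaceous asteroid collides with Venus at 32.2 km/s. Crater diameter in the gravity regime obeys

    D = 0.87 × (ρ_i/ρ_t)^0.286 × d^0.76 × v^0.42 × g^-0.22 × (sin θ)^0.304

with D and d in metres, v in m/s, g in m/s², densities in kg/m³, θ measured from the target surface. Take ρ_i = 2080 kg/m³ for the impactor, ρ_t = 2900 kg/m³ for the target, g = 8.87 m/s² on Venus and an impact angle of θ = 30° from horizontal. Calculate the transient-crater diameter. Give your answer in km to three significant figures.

In SI units: d = 35300 m, v = 32200 m/s.
(ρ_i/ρ_t)^0.286 = (2080/2900)^0.286 = 0.9093
d^0.76 = 35300^0.76 = 2860
v^0.42 = 32200^0.42 = 78.22
g^-0.22 = 8.87^-0.22 = 0.6187
(sin 30°)^0.304 = 0.5000^0.304 = 0.8100
D = 0.87 × 0.9093 × 2860 × 78.22 × 0.6187 × 0.8100 = 88690 m
   = 88.69 km

D ≈ 88.7 km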